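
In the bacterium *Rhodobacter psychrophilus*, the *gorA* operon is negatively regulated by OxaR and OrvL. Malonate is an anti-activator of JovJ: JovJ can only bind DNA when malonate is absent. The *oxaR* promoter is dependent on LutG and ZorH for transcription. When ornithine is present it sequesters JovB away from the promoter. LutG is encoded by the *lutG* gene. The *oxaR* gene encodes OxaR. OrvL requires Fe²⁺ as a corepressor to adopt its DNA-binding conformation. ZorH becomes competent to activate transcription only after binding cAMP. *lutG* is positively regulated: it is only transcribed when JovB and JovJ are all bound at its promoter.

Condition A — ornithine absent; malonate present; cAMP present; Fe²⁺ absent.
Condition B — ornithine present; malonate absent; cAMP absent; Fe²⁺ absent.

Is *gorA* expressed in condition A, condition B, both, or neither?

Condition A:
Ornithine is absent, so JovB is active.
Malonate is present, so JovJ is inactive.
Required activator JovJ is absent, so *lutG* is not transcribed.
So LutG is not produced.
cAMP is present, so ZorH is active.
Required activator LutG is absent, so *oxaR* is not transcribed.
So OxaR is not produced.
Fe²⁺ is absent, so OrvL is inactive.
With no repressor bound, *gorA* is transcribed.
→ *gorA* is ON in A.
Condition B:
Ornithine is present, so JovB is inactive.
Malonate is absent, so JovJ is active.
Required activator JovB is absent, so *lutG* is not transcribed.
So LutG is not produced.
cAMP is absent, so ZorH is inactive.
Required activator LutG is absent, so *oxaR* is not transcribed.
So OxaR is not produced.
Fe²⁺ is absent, so OrvL is inactive.
With no repressor bound, *gorA* is transcribed.
→ *gorA* is ON in B.

both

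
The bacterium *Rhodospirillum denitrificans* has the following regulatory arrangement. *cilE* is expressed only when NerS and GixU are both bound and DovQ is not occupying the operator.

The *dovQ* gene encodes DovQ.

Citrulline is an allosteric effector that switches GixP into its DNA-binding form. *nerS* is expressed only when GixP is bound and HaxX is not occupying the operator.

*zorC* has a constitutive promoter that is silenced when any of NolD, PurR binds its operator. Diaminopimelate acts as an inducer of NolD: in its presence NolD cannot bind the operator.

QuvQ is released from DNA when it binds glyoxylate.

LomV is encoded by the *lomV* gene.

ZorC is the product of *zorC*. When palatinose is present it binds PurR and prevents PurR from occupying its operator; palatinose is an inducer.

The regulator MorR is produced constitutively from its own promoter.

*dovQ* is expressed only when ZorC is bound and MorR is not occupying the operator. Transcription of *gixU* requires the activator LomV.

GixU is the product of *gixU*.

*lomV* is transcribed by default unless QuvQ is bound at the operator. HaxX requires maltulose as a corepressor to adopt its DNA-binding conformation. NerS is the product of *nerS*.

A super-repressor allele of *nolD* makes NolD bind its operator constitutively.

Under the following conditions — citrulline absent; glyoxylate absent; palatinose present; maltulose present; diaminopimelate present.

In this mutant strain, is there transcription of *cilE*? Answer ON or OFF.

OFF

MorR is produced constitutively and is active.
NolD is constitutively active in this strain.
Palatinose is present, so PurR is inactive.
With repressor NolD bound, *zorC* is not transcribed.
So ZorC is not produced.
With repressor MorR bound, *dovQ* is not transcribed.
So DovQ is not produced.
Citrulline is absent, so GixP is inactive.
Maltulose is present, so HaxX is active.
With repressor HaxX bound, *nerS* is not transcribed.
So NerS is not produced.
Glyoxylate is absent, so QuvQ is active.
With repressor QuvQ bound, *lomV* is not transcribed.
So LomV is not produced.
Required activator LomV is absent, so *gixU* is not transcribed.
So GixU is not produced.
Required activator NerS is absent, so *cilE* is not transcribed.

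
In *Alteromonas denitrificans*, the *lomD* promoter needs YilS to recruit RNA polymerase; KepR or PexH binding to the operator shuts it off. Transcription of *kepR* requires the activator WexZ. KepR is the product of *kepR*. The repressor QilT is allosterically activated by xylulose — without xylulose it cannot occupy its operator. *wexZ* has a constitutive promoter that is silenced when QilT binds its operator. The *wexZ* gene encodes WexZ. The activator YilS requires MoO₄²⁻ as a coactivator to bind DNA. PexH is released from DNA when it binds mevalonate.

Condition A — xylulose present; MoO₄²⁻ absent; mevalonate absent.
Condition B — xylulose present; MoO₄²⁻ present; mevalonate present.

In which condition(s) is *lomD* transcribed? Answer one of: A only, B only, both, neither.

B only

Condition A:
Xylulose is present, so QilT is active.
With repressor QilT bound, *wexZ* is not transcribed.
So WexZ is not produced.
Required activator WexZ is absent, so *kepR* is not transcribed.
So KepR is not produced.
MoO₄²⁻ is absent, so YilS is inactive.
Mevalonate is absent, so PexH is active.
With repressor PexH bound, *lomD* is not transcribed.
→ *lomD* is OFF in A.
Condition B:
Xylulose is present, so QilT is active.
With repressor QilT bound, *wexZ* is not transcribed.
So WexZ is not produced.
Required activator WexZ is absent, so *kepR* is not transcribed.
So KepR is not produced.
MoO₄²⁻ is present, so YilS is active.
Mevalonate is present, so PexH is inactive.
No repressor is bound and YilS is active, so *lomD* is transcribed.
→ *lomD* is ON in B.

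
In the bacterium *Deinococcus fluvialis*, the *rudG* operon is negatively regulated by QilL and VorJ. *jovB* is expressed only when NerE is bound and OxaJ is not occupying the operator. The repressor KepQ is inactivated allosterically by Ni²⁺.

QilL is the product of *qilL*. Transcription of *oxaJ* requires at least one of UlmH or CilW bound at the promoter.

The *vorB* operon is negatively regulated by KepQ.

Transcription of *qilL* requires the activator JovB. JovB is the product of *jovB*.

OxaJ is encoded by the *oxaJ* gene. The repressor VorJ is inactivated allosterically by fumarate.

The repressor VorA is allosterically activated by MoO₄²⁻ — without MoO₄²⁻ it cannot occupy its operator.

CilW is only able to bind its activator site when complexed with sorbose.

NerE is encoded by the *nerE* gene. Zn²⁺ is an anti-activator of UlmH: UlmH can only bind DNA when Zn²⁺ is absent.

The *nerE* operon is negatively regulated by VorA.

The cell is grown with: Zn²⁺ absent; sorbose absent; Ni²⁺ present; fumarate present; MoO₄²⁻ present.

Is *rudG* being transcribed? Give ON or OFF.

ON

MoO₄²⁻ is present, so VorA is active.
With repressor VorA bound, *nerE* is not transcribed.
So NerE is not produced.
Zn²⁺ is absent, so UlmH is active.
Sorbose is absent, so CilW is inactive.
Activator UlmH is present, so *oxaJ* is transcribed.
So OxaJ is produced and active.
With repressor OxaJ bound, *jovB* is not transcribed.
So JovB is not produced.
Required activator JovB is absent, so *qilL* is not transcribed.
So QilL is not produced.
Fumarate is present, so VorJ is inactive.
With no repressor bound, *rudG* is transcribed.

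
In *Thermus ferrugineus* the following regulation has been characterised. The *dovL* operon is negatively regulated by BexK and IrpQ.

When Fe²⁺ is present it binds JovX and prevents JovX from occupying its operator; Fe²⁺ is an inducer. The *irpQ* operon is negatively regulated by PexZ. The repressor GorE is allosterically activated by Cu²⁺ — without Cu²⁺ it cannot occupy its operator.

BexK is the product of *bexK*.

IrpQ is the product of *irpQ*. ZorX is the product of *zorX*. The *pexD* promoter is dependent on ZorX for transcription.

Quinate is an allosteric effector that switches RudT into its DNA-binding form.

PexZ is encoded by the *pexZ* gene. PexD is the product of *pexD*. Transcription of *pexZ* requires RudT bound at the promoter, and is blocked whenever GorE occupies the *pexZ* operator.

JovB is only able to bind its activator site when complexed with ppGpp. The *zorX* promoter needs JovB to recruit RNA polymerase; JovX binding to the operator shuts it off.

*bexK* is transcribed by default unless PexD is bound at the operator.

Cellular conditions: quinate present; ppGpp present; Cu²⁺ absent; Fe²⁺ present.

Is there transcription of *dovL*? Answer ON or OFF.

ppGpp is present, so JovB is active.
Fe²⁺ is present, so JovX is inactive.
No repressor is bound and JovB is active, so *zorX* is transcribed.
So ZorX is produced and active.
No repressor is bound and ZorX is active, so *pexD* is transcribed.
So PexD is produced and active.
With repressor PexD bound, *bexK* is not transcribed.
So BexK is not produced.
Quinate is present, so RudT is active.
Cu²⁺ is absent, so GorE is inactive.
No repressor is bound and RudT is active, so *pexZ* is transcribed.
So PexZ is produced and active.
With repressor PexZ bound, *irpQ* is not transcribed.
So IrpQ is not produced.
With no repressor bound, *dovL* is transcribed.

ON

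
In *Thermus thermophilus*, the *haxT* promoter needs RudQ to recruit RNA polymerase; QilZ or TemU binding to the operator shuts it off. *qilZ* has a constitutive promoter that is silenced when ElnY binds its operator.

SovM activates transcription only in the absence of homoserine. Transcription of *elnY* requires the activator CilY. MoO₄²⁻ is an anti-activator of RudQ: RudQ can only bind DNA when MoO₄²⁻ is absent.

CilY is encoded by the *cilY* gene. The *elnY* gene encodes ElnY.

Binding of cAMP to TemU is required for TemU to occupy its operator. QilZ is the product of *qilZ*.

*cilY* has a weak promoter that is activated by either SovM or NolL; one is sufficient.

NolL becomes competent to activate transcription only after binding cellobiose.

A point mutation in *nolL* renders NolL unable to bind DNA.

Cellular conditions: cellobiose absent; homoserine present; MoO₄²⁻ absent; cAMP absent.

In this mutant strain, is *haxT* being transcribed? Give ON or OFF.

Homoserine is present, so SovM is inactive.
NolL is non-functional in this strain, so it has no effect.
No activator is available at the *cilY* promoter, so *cilY* is not transcribed.
So CilY is not produced.
Required activator CilY is absent, so *elnY* is not transcribed.
So ElnY is not produced.
With no repressor bound, *qilZ* is transcribed.
So QilZ is produced and active.
MoO₄²⁻ is absent, so RudQ is active.
cAMP is absent, so TemU is inactive.
With repressor QilZ bound, *haxT* is not transcribed.

OFF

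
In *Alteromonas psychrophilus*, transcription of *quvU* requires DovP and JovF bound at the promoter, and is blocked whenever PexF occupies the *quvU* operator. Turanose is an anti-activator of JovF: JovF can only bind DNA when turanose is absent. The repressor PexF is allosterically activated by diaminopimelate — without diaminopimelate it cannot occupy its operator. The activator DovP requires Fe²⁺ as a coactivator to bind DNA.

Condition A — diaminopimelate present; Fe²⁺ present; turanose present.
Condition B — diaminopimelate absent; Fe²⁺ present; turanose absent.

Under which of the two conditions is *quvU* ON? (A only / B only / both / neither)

B only

Condition A:
Diaminopimelate is present, so PexF is active.
Fe²⁺ is present, so DovP is active.
Turanose is present, so JovF is inactive.
With repressor PexF bound, *quvU* is not transcribed.
→ *quvU* is OFF in A.
Condition B:
Diaminopimelate is absent, so PexF is inactive.
Fe²⁺ is present, so DovP is active.
Turanose is absent, so JovF is active.
No repressor is bound and DovP and JovF are active, so *quvU* is transcribed.
→ *quvU* is ON in B.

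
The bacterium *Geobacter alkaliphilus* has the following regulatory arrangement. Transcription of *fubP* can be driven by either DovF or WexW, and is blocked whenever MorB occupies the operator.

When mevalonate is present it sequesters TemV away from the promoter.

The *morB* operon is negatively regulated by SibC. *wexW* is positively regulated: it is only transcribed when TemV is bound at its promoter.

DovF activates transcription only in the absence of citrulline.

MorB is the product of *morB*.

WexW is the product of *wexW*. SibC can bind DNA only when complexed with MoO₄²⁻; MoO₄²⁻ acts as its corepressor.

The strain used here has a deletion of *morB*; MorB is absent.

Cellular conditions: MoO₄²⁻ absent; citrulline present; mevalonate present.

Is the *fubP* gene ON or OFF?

Citrulline is present, so DovF is inactive.
Mevalonate is present, so TemV is inactive.
Required activator TemV is absent, so *wexW* is not transcribed.
So WexW is not produced.
MorB is non-functional in this strain, so it has no effect.
No activator is available at the *fubP* promoter, so *fubP* is not transcribed.

OFF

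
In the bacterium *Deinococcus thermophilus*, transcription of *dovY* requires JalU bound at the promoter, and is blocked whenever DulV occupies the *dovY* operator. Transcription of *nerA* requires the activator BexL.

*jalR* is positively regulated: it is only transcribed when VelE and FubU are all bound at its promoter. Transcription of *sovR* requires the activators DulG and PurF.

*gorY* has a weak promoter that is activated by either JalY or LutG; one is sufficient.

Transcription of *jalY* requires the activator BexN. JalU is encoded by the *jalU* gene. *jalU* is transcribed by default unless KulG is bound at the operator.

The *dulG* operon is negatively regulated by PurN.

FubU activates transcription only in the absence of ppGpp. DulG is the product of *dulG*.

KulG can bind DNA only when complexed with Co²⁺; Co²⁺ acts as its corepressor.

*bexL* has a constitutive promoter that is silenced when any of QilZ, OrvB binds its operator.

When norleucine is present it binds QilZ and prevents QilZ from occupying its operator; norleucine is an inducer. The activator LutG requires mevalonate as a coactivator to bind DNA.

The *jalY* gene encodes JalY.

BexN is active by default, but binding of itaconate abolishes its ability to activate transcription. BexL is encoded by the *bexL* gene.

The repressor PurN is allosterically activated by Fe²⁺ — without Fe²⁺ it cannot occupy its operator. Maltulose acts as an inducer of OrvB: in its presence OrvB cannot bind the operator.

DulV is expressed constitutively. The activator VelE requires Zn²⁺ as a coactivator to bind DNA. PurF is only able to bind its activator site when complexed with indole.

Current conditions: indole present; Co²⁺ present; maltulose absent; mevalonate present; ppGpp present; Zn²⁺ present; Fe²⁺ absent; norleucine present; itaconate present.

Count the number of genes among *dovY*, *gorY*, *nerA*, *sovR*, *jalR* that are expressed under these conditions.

DulV is produced constitutively and is active.
Co²⁺ is present, so KulG is active.
With repressor KulG bound, *jalU* is not transcribed.
So JalU is not produced.
With repressor DulV bound, *dovY* is not transcribed.
→ *dovY* is OFF.
Itaconate is present, so BexN is inactive.
Required activator BexN is absent, so *jalY* is not transcribed.
So JalY is not produced.
Mevalonate is present, so LutG is active.
Activator LutG is present, so *gorY* is transcribed.
→ *gorY* is ON.
Norleucine is present, so QilZ is inactive.
Maltulose is absent, so OrvB is active.
With repressor OrvB bound, *bexL* is not transcribed.
So BexL is not produced.
Required activator BexL is absent, so *nerA* is not transcribed.
→ *nerA* is OFF.
Fe²⁺ is absent, so PurN is inactive.
With no repressor bound, *dulG* is transcribed.
So DulG is produced and active.
Indole is present, so PurF is active.
No repressor is bound and DulG and PurF are active, so *sovR* is transcribed.
→ *sovR* is ON.
Zn²⁺ is present, so VelE is active.
ppGpp is present, so FubU is inactive.
Required activator FubU is absent, so *jalR* is not transcribed.
→ *jalR* is OFF.
2 of the 5 genes are transcribed.

2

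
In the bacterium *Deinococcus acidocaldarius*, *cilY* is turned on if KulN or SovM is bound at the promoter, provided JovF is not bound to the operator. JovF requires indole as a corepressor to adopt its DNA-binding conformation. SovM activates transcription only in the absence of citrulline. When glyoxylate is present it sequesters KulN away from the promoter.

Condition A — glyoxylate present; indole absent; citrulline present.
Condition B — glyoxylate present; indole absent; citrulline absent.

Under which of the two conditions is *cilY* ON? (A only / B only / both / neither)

B only

Condition A:
Glyoxylate is present, so KulN is inactive.
Indole is absent, so JovF is inactive.
Citrulline is present, so SovM is inactive.
No activator is available at the *cilY* promoter, so *cilY* is not transcribed.
→ *cilY* is OFF in A.
Condition B:
Glyoxylate is present, so KulN is inactive.
Indole is absent, so JovF is inactive.
Citrulline is absent, so SovM is active.
Activator SovM is present, so *cilY* is transcribed.
→ *cilY* is ON in B.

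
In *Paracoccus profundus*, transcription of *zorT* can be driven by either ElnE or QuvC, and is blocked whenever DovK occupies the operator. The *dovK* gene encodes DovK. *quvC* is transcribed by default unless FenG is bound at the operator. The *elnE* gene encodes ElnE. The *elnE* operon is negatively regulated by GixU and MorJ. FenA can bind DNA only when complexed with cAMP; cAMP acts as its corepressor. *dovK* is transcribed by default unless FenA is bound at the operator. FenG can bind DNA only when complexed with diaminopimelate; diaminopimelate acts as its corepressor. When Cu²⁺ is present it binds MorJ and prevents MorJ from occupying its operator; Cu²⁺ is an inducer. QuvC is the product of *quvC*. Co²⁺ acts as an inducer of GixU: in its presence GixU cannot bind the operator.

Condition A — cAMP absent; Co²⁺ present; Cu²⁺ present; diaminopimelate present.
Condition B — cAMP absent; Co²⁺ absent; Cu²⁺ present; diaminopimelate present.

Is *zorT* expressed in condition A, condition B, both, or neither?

neither

Condition A:
cAMP is absent, so FenA is inactive.
With no repressor bound, *dovK* is transcribed.
So DovK is produced and active.
Co²⁺ is present, so GixU is inactive.
Cu²⁺ is present, so MorJ is inactive.
With no repressor bound, *elnE* is transcribed.
So ElnE is produced and active.
Diaminopimelate is present, so FenG is active.
With repressor FenG bound, *quvC* is not transcribed.
So QuvC is not produced.
With repressor DovK bound, *zorT* is not transcribed.
→ *zorT* is OFF in A.
Condition B:
cAMP is absent, so FenA is inactive.
With no repressor bound, *dovK* is transcribed.
So DovK is produced and active.
Co²⁺ is absent, so GixU is active.
Cu²⁺ is present, so MorJ is inactive.
With repressor GixU bound, *elnE* is not transcribed.
So ElnE is not produced.
Diaminopimelate is present, so FenG is active.
With repressor FenG bound, *quvC* is not transcribed.
So QuvC is not produced.
With repressor DovK bound, *zorT* is not transcribed.
→ *zorT* is OFF in B.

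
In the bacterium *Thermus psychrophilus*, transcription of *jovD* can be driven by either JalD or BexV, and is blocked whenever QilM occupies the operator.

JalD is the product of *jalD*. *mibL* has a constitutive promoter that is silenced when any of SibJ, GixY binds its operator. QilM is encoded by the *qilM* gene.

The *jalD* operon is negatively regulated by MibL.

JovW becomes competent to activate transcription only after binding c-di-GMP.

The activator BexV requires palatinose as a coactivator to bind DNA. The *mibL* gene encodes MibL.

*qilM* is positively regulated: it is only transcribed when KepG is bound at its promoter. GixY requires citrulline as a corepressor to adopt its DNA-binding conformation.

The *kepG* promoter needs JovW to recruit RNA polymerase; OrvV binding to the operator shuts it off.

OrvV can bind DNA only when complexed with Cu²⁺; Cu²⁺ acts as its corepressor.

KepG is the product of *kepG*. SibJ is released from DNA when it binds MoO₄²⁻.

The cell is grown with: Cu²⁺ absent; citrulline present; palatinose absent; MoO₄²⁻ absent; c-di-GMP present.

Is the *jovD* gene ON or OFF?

MoO₄²⁻ is absent, so SibJ is active.
Citrulline is present, so GixY is active.
With repressor SibJ bound, *mibL* is not transcribed.
So MibL is not produced.
With no repressor bound, *jalD* is transcribed.
So JalD is produced and active.
Palatinose is absent, so BexV is inactive.
Cu²⁺ is absent, so OrvV is inactive.
c-di-GMP is present, so JovW is active.
No repressor is bound and JovW is active, so *kepG* is transcribed.
So KepG is produced and active.
No repressor is bound and KepG is active, so *qilM* is transcribed.
So QilM is produced and active.
With repressor QilM bound, *jovD* is not transcribed.

OFF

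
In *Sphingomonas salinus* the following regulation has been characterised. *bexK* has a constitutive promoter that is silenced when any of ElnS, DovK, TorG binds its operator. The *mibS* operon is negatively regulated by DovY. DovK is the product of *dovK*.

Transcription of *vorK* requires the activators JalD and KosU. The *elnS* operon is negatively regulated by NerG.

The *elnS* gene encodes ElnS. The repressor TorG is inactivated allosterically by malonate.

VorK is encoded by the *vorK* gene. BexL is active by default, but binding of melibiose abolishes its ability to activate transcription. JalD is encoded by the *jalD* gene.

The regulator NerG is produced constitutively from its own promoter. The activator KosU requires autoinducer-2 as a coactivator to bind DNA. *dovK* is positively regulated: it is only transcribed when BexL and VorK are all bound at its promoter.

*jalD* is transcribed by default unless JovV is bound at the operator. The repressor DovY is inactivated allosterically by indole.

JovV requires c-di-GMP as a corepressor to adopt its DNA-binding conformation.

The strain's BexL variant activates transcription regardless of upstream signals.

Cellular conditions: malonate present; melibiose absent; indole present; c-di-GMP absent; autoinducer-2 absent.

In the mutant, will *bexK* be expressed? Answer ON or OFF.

NerG is produced constitutively and is active.
With repressor NerG bound, *elnS* is not transcribed.
So ElnS is not produced.
BexL is constitutively active in this strain.
c-di-GMP is absent, so JovV is inactive.
With no repressor bound, *jalD* is transcribed.
So JalD is produced and active.
Autoinducer-2 is absent, so KosU is inactive.
Required activator KosU is absent, so *vorK* is not transcribed.
So VorK is not produced.
Required activator VorK is absent, so *dovK* is not transcribed.
So DovK is not produced.
Malonate is present, so TorG is inactive.
With no repressor bound, *bexK* is transcribed.

ON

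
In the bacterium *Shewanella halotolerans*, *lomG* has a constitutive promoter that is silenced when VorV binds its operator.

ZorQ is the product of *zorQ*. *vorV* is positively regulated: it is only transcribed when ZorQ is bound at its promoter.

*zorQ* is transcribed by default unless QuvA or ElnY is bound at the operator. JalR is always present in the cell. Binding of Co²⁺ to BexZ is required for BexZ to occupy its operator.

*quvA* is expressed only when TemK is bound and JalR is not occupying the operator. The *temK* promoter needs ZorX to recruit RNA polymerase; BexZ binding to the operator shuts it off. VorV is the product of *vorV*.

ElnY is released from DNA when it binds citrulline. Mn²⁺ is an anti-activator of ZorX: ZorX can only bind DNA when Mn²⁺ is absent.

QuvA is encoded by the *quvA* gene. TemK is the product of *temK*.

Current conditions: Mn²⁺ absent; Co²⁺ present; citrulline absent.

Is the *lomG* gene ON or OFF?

ON

Mn²⁺ is absent, so ZorX is active.
Co²⁺ is present, so BexZ is active.
With repressor BexZ bound, *temK* is not transcribed.
So TemK is not produced.
JalR is produced constitutively and is active.
With repressor JalR bound, *quvA* is not transcribed.
So QuvA is not produced.
Citrulline is absent, so ElnY is active.
With repressor ElnY bound, *zorQ* is not transcribed.
So ZorQ is not produced.
Required activator ZorQ is absent, so *vorV* is not transcribed.
So VorV is not produced.
With no repressor bound, *lomG* is transcribed.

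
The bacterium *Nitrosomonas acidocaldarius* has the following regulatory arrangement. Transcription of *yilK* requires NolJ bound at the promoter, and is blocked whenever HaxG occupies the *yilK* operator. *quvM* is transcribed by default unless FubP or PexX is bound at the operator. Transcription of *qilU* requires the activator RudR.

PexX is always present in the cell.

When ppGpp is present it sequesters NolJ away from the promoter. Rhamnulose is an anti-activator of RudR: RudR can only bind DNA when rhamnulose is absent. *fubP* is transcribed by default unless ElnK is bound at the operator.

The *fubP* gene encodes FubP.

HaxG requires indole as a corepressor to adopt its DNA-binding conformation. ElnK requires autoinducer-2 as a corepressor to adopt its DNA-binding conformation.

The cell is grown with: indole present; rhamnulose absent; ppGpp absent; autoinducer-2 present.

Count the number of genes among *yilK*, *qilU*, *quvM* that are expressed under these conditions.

Indole is present, so HaxG is active.
ppGpp is absent, so NolJ is active.
With repressor HaxG bound, *yilK* is not transcribed.
→ *yilK* is OFF.
Rhamnulose is absent, so RudR is active.
No repressor is bound and RudR is active, so *qilU* is transcribed.
→ *qilU* is ON.
Autoinducer-2 is present, so ElnK is active.
With repressor ElnK bound, *fubP* is not transcribed.
So FubP is not produced.
PexX is produced constitutively and is active.
With repressor PexX bound, *quvM* is not transcribed.
→ *quvM* is OFF.
1 of the 3 genes is transcribed.

1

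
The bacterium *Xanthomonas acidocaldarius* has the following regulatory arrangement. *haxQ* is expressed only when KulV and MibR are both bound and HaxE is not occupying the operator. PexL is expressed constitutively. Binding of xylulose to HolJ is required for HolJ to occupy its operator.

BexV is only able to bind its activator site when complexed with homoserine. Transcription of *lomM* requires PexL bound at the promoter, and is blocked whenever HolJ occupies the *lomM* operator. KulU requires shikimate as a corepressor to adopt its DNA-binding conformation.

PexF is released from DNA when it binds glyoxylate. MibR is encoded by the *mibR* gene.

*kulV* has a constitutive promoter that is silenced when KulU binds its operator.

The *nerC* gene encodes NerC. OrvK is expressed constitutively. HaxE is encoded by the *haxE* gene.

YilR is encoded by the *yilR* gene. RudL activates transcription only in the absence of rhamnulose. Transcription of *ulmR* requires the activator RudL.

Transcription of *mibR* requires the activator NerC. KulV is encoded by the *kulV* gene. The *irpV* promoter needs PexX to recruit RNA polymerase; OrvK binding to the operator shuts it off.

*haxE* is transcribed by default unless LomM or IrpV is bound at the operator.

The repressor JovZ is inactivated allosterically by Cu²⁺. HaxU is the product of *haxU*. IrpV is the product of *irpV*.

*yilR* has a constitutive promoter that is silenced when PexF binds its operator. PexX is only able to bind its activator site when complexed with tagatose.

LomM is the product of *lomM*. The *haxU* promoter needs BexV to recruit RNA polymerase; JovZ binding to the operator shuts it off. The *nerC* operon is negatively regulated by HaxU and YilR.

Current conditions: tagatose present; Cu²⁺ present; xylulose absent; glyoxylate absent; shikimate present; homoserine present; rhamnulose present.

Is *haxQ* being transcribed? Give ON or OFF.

Shikimate is present, so KulU is active.
With repressor KulU bound, *kulV* is not transcribed.
So KulV is not produced.
Cu²⁺ is present, so JovZ is inactive.
Homoserine is present, so BexV is active.
No repressor is bound and BexV is active, so *haxU* is transcribed.
So HaxU is produced and active.
Glyoxylate is absent, so PexF is active.
With repressor PexF bound, *yilR* is not transcribed.
So YilR is not produced.
With repressor HaxU bound, *nerC* is not transcribed.
So NerC is not produced.
Required activator NerC is absent, so *mibR* is not transcribed.
So MibR is not produced.
Xylulose is absent, so HolJ is inactive.
PexL is produced constitutively and is active.
No repressor is bound and PexL is active, so *lomM* is transcribed.
So LomM is produced and active.
Tagatose is present, so PexX is active.
OrvK is produced constitutively and is active.
With repressor OrvK bound, *irpV* is not transcribed.
So IrpV is not produced.
With repressor LomM bound, *haxE* is not transcribed.
So HaxE is not produced.
Required activator KulV is absent, so *haxQ* is not transcribed.

OFF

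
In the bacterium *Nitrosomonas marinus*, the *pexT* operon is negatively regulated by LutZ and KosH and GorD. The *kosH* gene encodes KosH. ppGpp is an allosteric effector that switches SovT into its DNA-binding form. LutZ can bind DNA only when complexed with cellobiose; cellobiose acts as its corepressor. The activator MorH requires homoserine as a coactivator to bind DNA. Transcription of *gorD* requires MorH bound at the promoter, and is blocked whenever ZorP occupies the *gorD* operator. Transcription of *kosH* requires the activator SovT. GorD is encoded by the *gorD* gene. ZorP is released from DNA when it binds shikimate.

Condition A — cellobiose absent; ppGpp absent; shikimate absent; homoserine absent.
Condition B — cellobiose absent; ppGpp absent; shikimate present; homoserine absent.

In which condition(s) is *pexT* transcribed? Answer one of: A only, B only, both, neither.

both

Condition A:
Cellobiose is absent, so LutZ is inactive.
ppGpp is absent, so SovT is inactive.
Required activator SovT is absent, so *kosH* is not transcribed.
So KosH is not produced.
Shikimate is absent, so ZorP is active.
Homoserine is absent, so MorH is inactive.
With repressor ZorP bound, *gorD* is not transcribed.
So GorD is not produced.
With no repressor bound, *pexT* is transcribed.
→ *pexT* is ON in A.
Condition B:
Cellobiose is absent, so LutZ is inactive.
ppGpp is absent, so SovT is inactive.
Required activator SovT is absent, so *kosH* is not transcribed.
So KosH is not produced.
Shikimate is present, so ZorP is inactive.
Homoserine is absent, so MorH is inactive.
Required activator MorH is absent, so *gorD* is not transcribed.
So GorD is not produced.
With no repressor bound, *pexT* is transcribed.
→ *pexT* is ON in B.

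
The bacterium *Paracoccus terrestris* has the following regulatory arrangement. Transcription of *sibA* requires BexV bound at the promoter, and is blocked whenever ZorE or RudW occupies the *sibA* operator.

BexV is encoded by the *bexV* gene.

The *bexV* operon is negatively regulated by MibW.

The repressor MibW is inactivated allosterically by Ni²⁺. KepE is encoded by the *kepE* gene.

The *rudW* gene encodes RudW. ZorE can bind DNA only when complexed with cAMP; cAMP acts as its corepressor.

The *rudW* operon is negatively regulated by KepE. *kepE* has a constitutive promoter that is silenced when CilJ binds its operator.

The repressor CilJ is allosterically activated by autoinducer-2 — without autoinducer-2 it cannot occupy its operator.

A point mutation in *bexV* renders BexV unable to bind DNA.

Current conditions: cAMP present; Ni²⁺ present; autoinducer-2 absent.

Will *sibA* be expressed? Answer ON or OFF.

OFF

cAMP is present, so ZorE is active.
Autoinducer-2 is absent, so CilJ is inactive.
With no repressor bound, *kepE* is transcribed.
So KepE is produced and active.
With repressor KepE bound, *rudW* is not transcribed.
So RudW is not produced.
BexV is non-functional in this strain, so it has no effect.
With repressor ZorE bound, *sibA* is not transcribed.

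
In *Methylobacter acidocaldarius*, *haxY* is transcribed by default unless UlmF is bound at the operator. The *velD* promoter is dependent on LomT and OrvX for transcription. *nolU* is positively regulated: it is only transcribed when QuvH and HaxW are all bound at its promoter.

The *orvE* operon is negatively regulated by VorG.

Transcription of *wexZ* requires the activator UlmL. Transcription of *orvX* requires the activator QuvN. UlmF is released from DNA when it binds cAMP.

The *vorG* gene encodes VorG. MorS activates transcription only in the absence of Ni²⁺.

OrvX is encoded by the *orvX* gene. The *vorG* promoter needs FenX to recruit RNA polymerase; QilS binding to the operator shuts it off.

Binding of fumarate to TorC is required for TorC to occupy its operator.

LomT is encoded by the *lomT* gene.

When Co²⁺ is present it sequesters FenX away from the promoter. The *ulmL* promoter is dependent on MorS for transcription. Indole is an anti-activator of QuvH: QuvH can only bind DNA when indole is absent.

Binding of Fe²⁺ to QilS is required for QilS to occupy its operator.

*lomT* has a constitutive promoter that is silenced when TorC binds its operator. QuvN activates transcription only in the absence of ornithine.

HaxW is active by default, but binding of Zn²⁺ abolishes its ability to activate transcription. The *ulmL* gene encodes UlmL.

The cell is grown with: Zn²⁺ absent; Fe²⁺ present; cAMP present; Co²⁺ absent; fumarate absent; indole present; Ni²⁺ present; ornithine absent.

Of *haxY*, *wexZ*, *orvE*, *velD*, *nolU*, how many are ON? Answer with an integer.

cAMP is present, so UlmF is inactive.
With no repressor bound, *haxY* is transcribed.
→ *haxY* is ON.
Ni²⁺ is present, so MorS is inactive.
Required activator MorS is absent, so *ulmL* is not transcribed.
So UlmL is not produced.
Required activator UlmL is absent, so *wexZ* is not transcribed.
→ *wexZ* is OFF.
Co²⁺ is absent, so FenX is active.
Fe²⁺ is present, so QilS is active.
With repressor QilS bound, *vorG* is not transcribed.
So VorG is not produced.
With no repressor bound, *orvE* is transcribed.
→ *orvE* is ON.
Fumarate is absent, so TorC is inactive.
With no repressor bound, *lomT* is transcribed.
So LomT is produced and active.
Ornithine is absent, so QuvN is active.
No repressor is bound and QuvN is active, so *orvX* is transcribed.
So OrvX is produced and active.
No repressor is bound and LomT and OrvX are active, so *velD* is transcribed.
→ *velD* is ON.
Indole is present, so QuvH is inactive.
Zn²⁺ is absent, so HaxW is active.
Required activator QuvH is absent, so *nolU* is not transcribed.
→ *nolU* is OFF.
3 of the 5 genes are transcribed.

3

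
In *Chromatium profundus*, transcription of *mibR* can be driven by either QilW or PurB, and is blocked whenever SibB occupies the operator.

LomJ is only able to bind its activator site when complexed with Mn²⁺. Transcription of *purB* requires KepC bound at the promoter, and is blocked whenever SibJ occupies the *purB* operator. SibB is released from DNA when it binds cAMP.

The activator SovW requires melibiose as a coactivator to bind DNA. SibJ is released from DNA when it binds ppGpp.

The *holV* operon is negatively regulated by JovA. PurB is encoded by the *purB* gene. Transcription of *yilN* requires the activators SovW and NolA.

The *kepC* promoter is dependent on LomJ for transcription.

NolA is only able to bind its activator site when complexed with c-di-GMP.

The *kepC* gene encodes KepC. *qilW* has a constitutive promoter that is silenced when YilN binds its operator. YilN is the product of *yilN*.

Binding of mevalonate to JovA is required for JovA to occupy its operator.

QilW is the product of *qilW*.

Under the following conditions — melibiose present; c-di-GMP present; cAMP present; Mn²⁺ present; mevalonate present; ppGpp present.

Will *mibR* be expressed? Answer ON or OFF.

cAMP is present, so SibB is inactive.
Melibiose is present, so SovW is active.
c-di-GMP is present, so NolA is active.
No repressor is bound and SovW and NolA are active, so *yilN* is transcribed.
So YilN is produced and active.
With repressor YilN bound, *qilW* is not transcribed.
So QilW is not produced.
Mn²⁺ is present, so LomJ is active.
No repressor is bound and LomJ is active, so *kepC* is transcribed.
So KepC is produced and active.
ppGpp is present, so SibJ is inactive.
No repressor is bound and KepC is active, so *purB* is transcribed.
So PurB is produced and active.
Activator PurB is present, so *mibR* is transcribed.

ON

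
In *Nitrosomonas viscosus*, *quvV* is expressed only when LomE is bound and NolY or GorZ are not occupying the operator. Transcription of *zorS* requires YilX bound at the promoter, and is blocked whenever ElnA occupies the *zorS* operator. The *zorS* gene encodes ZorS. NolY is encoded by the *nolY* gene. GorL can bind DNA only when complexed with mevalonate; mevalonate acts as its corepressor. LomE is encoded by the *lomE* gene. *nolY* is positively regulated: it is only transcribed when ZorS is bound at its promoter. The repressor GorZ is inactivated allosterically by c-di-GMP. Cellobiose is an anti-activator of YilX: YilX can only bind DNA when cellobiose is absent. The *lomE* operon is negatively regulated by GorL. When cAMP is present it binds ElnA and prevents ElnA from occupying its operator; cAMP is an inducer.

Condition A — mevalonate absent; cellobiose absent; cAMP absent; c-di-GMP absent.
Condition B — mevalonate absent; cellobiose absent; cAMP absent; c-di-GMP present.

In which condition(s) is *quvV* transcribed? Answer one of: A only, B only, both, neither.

Condition A:
Mevalonate is absent, so GorL is inactive.
With no repressor bound, *lomE* is transcribed.
So LomE is produced and active.
Cellobiose is absent, so YilX is active.
cAMP is absent, so ElnA is active.
With repressor ElnA bound, *zorS* is not transcribed.
So ZorS is not produced.
Required activator ZorS is absent, so *nolY* is not transcribed.
So NolY is not produced.
c-di-GMP is absent, so GorZ is active.
With repressor GorZ bound, *quvV* is not transcribed.
→ *quvV* is OFF in A.
Condition B:
Mevalonate is absent, so GorL is inactive.
With no repressor bound, *lomE* is transcribed.
So LomE is produced and active.
Cellobiose is absent, so YilX is active.
cAMP is absent, so ElnA is active.
With repressor ElnA bound, *zorS* is not transcribed.
So ZorS is not produced.
Required activator ZorS is absent, so *nolY* is not transcribed.
So NolY is not produced.
c-di-GMP is present, so GorZ is inactive.
No repressor is bound and LomE is active, so *quvV* is transcribed.
→ *quvV* is ON in B.

B only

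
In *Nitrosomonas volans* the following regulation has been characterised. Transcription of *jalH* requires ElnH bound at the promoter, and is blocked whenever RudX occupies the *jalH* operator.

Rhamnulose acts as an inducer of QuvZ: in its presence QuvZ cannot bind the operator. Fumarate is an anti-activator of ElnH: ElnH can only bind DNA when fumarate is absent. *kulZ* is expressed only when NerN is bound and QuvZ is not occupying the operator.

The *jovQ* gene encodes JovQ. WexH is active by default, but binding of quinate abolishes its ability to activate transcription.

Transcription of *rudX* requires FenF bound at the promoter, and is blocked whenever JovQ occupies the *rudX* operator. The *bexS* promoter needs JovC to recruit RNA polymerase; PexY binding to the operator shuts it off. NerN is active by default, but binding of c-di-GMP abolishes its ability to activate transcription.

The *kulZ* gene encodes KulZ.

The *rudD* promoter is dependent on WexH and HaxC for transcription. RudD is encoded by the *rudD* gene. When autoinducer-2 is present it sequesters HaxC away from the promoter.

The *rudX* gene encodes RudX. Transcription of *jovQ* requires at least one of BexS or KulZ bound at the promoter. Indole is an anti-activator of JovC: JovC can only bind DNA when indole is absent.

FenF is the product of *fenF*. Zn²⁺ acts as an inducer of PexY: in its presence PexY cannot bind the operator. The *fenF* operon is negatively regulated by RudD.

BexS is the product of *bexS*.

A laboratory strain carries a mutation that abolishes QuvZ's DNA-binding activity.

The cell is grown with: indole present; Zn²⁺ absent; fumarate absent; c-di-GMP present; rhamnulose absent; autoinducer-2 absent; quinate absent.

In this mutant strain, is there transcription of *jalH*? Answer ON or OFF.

ON

Zn²⁺ is absent, so PexY is active.
Indole is present, so JovC is inactive.
With repressor PexY bound, *bexS* is not transcribed.
So BexS is not produced.
QuvZ is non-functional in this strain, so it has no effect.
c-di-GMP is present, so NerN is inactive.
Required activator NerN is absent, so *kulZ* is not transcribed.
So KulZ is not produced.
No activator is available at the *jovQ* promoter, so *jovQ* is not transcribed.
So JovQ is not produced.
Quinate is absent, so WexH is active.
Autoinducer-2 is absent, so HaxC is active.
No repressor is bound and WexH and HaxC are active, so *rudD* is transcribed.
So RudD is produced and active.
With repressor RudD bound, *fenF* is not transcribed.
So FenF is not produced.
Required activator FenF is absent, so *rudX* is not transcribed.
So RudX is not produced.
Fumarate is absent, so ElnH is active.
No repressor is bound and ElnH is active, so *jalH* is transcribed.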